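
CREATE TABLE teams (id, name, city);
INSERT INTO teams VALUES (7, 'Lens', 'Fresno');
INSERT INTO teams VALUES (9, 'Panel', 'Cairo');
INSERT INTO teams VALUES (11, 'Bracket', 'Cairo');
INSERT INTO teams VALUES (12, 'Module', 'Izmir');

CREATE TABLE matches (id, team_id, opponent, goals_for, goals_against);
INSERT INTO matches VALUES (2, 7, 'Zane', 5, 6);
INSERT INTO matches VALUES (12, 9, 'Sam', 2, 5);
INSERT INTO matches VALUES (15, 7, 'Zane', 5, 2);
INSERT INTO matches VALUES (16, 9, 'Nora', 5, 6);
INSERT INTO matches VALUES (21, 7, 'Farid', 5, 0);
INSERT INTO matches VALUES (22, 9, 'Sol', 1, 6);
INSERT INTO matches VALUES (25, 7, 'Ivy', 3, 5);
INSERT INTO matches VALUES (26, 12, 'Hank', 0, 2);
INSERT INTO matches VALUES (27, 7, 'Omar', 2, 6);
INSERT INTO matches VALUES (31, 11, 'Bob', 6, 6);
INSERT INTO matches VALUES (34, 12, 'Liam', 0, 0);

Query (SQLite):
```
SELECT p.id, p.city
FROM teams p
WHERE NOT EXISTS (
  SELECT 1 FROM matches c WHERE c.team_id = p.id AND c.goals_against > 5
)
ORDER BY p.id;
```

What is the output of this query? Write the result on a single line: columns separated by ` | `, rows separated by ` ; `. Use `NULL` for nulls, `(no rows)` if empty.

12 | Izmir

For each teams row, check whether any matches with matching team_id has goals_against > 5.
Keep rows where that is false.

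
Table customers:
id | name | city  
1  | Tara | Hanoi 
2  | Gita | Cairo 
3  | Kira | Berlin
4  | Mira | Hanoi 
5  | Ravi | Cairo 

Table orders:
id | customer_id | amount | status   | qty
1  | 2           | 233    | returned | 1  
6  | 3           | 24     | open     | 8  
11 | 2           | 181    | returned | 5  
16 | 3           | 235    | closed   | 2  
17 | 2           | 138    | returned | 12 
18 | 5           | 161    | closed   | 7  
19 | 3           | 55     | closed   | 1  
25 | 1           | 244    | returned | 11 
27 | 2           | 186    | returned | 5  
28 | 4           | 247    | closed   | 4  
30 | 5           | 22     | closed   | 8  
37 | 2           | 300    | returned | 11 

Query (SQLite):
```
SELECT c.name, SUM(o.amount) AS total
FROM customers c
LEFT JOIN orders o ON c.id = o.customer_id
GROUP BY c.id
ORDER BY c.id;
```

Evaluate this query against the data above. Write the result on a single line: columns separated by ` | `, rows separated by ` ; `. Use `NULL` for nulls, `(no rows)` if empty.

LEFT JOIN keeps every customers row; unmatched ones get NULL for orders columns.
Group by customers.id and compute SUM(o.amount). SUM over an all-NULL group is NULL.
  1: ids {25} → SUM(o.amount)=244
  2: ids {1, 11, 17, 27, 37} → SUM(o.amount)=1038
  3: ids {6, 16, 19} → SUM(o.amount)=314
  4: ids {28} → SUM(o.amount)=247
  5: ids {18, 30} → SUM(o.amount)=183

Tara | 244 ; Gita | 1038 ; Kira | 314 ; Mira | 247 ; Ravi | 183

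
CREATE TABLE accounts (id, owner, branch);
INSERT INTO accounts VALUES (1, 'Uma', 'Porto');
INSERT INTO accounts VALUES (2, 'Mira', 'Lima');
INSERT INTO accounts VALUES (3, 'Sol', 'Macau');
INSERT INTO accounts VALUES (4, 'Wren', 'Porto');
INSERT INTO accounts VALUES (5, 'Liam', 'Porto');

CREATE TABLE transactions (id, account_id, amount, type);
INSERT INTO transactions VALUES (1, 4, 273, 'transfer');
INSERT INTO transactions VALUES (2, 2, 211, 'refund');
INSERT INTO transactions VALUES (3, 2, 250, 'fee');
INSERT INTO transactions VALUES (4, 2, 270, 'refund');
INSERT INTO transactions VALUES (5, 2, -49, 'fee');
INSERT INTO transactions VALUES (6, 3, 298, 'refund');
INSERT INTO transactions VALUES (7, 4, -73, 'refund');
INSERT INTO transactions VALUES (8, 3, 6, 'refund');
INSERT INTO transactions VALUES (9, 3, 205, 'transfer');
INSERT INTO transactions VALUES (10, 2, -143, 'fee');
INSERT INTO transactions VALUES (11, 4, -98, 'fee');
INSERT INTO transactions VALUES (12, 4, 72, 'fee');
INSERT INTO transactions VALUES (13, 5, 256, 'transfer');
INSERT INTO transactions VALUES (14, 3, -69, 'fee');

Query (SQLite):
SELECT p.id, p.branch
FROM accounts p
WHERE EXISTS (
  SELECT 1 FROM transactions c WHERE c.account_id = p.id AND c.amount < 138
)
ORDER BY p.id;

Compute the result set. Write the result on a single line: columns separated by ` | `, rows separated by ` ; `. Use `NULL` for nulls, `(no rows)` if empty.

2 | Lima ; 3 | Macau ; 4 | Porto

For each accounts row, check whether any transactions with matching account_id has amount < 138.
Keep rows where that is true.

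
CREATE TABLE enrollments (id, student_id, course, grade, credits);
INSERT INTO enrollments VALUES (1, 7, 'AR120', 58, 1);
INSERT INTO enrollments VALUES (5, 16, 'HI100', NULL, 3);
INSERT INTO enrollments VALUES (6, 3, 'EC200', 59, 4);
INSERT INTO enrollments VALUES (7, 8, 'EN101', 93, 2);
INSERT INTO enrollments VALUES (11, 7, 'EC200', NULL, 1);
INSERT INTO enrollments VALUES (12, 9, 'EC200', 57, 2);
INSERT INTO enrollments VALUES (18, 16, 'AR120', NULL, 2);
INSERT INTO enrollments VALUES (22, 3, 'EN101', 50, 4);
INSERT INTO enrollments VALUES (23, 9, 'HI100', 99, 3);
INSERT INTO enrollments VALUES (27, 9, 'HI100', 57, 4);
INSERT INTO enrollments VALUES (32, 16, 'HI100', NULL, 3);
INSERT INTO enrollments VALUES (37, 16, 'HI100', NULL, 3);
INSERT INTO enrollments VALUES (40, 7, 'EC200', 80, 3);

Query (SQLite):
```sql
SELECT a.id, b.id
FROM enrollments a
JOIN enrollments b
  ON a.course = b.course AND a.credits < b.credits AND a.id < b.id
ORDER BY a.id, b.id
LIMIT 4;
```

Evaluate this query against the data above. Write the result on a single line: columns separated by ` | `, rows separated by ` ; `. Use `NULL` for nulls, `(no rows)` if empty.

1 | 18 ; 5 | 27 ; 7 | 22 ; 11 | 12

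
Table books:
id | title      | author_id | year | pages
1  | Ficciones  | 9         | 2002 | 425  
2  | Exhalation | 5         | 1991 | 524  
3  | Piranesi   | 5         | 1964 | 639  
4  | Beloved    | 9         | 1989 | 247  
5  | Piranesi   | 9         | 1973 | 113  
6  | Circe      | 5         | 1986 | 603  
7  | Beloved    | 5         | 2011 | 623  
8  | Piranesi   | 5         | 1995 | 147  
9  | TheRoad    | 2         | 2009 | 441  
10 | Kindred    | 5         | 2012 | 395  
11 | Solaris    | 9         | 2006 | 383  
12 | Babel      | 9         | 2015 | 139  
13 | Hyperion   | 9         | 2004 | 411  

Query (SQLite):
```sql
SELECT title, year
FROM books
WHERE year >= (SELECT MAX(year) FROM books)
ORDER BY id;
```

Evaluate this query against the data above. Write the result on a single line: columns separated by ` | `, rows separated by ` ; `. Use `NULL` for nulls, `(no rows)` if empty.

Babel | 2015

Scalar subquery: MAX(year) over all books rows = 2015.
Keep rows where year >= that value.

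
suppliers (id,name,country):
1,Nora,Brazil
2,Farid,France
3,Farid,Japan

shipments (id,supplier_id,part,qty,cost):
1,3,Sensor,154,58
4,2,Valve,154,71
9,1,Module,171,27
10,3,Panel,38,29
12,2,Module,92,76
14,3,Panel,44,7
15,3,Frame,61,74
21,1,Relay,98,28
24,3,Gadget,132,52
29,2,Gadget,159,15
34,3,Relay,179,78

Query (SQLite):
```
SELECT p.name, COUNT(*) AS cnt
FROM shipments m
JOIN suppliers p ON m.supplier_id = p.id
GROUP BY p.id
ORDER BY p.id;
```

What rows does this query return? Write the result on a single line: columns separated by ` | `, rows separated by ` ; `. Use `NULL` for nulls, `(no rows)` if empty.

Join each shipments row to its suppliers via supplier_id.
Group joined rows by suppliers.id; compute COUNT(*) per group.
  1: ids {9, 21} → COUNT(*)=2
  2: ids {4, 12, 29} → COUNT(*)=3
  3: ids {1, 10, 14, 15, 24, 34} → COUNT(*)=6

Nora | 2 ; Farid | 3 ; Farid | 6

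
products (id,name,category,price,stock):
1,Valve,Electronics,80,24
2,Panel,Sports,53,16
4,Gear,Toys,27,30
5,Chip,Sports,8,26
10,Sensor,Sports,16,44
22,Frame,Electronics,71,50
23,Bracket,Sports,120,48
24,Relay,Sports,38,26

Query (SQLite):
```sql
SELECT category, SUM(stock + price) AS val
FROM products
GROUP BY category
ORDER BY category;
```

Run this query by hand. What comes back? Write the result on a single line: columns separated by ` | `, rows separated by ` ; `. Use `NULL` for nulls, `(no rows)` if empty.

For each row compute stock + price.
Group by category; take SUM of the expression per group.
  Electronics: ids {1, 22} → SUM(stock + price)=225
  Sports: ids {2, 5, 10, 23, 24} → SUM(stock + price)=395
  Toys: ids {4} → SUM(stock + price)=57

Electronics | 225 ; Sports | 395 ; Toys | 57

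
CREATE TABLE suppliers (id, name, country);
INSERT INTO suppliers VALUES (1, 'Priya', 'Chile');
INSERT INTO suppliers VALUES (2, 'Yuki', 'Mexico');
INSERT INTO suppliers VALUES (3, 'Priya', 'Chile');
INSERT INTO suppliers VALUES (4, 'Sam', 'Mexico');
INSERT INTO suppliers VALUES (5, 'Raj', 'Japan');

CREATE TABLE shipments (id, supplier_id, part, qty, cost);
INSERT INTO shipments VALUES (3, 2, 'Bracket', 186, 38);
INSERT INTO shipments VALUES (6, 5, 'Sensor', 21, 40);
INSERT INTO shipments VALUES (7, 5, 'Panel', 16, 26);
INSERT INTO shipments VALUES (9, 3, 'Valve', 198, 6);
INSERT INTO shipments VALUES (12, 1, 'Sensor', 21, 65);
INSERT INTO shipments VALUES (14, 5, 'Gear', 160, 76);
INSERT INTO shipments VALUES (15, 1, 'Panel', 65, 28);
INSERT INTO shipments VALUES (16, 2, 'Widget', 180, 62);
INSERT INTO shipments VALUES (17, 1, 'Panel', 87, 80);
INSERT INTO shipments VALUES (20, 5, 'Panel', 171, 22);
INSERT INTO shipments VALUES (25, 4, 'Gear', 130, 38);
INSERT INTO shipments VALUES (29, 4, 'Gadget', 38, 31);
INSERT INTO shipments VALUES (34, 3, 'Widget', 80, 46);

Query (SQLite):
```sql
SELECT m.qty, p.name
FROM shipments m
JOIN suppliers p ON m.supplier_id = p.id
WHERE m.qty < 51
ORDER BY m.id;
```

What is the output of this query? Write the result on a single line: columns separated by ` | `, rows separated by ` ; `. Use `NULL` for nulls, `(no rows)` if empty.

21 | Raj ; 16 | Raj ; 21 | Priya ; 38 | Sam

Each shipments row matches the suppliers row where supplier_id = suppliers.id.
Then keep rows with m.qty < 51.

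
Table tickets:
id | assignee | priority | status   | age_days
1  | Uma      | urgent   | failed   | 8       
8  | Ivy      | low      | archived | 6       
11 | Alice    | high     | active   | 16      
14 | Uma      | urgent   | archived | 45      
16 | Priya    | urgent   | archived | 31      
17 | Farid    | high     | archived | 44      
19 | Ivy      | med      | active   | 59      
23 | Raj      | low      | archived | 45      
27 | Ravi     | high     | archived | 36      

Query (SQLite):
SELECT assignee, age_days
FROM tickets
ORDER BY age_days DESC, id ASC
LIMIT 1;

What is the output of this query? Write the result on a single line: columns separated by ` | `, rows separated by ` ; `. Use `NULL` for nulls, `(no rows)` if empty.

Ivy | 59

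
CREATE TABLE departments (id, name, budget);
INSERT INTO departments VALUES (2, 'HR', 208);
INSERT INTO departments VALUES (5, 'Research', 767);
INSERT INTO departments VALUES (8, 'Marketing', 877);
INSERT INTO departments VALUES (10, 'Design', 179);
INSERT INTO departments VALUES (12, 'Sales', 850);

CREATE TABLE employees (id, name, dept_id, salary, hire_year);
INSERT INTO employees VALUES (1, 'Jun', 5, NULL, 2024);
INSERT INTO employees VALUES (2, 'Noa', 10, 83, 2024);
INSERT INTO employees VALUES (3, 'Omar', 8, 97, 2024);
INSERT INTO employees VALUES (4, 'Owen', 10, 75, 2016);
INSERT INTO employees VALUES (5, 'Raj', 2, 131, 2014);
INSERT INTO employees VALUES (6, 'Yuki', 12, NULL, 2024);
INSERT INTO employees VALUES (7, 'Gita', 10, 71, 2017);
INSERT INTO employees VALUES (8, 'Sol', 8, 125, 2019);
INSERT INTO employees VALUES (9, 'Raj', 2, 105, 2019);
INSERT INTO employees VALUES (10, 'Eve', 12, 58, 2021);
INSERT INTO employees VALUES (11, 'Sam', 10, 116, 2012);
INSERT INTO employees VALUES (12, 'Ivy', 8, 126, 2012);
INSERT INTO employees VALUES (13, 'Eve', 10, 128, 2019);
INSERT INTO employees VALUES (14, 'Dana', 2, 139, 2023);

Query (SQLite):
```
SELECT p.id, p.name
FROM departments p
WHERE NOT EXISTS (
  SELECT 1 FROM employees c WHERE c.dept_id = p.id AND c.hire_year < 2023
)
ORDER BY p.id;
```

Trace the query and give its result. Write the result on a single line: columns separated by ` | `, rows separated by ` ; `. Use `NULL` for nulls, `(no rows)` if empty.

5 | Research

For each departments row, check whether any employees with matching dept_id has hire_year < 2023.
Keep rows where that is false.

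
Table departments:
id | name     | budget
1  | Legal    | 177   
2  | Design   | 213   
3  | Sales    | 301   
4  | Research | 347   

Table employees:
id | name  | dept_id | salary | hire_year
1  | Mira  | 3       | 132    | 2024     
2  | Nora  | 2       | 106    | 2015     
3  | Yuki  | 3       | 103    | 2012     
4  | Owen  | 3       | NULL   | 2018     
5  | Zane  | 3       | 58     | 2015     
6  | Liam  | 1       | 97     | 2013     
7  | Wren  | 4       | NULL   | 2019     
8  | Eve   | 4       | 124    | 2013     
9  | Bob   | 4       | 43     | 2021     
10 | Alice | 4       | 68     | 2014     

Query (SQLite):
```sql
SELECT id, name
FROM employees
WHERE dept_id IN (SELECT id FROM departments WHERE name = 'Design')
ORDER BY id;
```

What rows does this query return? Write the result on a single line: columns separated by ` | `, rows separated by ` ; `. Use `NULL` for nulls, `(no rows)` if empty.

2 | Nora

Inner query: departments.id where name = 'Design'.
Outer: keep employees rows whose dept_id is in that set.
Inner query → {2}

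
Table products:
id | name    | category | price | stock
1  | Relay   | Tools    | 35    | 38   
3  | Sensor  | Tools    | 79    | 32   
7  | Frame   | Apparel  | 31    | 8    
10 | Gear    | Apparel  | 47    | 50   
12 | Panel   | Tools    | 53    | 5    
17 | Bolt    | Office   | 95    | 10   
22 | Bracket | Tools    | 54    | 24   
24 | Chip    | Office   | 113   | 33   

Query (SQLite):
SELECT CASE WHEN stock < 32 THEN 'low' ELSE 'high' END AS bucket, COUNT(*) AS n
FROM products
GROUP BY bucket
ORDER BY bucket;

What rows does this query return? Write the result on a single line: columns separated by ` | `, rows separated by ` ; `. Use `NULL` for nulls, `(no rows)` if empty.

high | 4 ; low | 4

Bucket rows by stock < 32 → 'low' else 'high'; count each bucket.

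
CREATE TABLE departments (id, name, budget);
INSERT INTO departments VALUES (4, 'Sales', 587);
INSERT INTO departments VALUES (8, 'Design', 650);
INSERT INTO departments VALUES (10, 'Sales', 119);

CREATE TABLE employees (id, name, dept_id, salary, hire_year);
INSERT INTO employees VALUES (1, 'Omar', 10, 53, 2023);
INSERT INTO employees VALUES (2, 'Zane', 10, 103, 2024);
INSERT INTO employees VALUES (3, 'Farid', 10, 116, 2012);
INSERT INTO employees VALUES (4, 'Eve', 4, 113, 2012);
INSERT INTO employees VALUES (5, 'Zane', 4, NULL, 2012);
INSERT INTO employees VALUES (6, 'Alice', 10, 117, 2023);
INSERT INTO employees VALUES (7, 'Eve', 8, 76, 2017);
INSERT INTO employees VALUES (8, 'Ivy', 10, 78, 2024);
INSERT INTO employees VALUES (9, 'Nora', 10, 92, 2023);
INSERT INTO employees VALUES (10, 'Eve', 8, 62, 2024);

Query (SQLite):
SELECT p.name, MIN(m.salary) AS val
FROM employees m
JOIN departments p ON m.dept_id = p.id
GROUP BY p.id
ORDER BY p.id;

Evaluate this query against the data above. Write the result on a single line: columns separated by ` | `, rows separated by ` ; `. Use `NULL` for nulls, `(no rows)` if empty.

Sales | 113 ; Design | 62 ; Sales | 53

Join each employees row to its departments via dept_id.
Group joined rows by departments.id; compute MIN(m.salary) per group.
  4: ids {4, 5} → MIN(m.salary)=113
  8: ids {7, 10} → MIN(m.salary)=62
  10: ids {1, 2, 3, 6, 8, 9} → MIN(m.salary)=53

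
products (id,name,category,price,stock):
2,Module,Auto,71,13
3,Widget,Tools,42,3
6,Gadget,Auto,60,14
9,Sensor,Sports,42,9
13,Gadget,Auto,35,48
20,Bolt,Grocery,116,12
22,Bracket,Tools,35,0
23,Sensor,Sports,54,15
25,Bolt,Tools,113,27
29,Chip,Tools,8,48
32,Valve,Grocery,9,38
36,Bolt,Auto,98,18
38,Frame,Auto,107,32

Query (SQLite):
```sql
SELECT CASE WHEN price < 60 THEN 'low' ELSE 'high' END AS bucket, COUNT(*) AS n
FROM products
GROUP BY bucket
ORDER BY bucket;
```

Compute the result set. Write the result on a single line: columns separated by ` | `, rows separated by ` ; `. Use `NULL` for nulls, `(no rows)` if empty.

Bucket rows by price < 60 → 'low' else 'high'; count each bucket.

high | 6 ; low | 7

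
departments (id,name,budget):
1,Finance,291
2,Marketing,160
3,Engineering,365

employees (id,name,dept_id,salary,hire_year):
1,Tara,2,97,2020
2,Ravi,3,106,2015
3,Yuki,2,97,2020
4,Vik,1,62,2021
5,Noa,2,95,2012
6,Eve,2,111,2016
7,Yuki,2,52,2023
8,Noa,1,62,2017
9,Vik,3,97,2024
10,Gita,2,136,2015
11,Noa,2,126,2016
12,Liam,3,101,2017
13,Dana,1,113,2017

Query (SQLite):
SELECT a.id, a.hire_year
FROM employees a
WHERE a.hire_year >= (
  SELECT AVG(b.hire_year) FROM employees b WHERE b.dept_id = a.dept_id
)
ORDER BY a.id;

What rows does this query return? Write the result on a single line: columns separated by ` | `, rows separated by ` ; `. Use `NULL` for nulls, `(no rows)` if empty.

For each employees row a, compute AVG(hire_year) over rows sharing a.dept_id.
Keep row a if a.hire_year >= that per-group AVG.
  dept_id=1: AVG(hire_year) = 2018.333333
  dept_id=2: AVG(hire_year) = 2017.428571
  dept_id=3: AVG(hire_year) = 2018.666667

1 | 2020 ; 3 | 2020 ; 4 | 2021 ; 7 | 2023 ; 9 | 2024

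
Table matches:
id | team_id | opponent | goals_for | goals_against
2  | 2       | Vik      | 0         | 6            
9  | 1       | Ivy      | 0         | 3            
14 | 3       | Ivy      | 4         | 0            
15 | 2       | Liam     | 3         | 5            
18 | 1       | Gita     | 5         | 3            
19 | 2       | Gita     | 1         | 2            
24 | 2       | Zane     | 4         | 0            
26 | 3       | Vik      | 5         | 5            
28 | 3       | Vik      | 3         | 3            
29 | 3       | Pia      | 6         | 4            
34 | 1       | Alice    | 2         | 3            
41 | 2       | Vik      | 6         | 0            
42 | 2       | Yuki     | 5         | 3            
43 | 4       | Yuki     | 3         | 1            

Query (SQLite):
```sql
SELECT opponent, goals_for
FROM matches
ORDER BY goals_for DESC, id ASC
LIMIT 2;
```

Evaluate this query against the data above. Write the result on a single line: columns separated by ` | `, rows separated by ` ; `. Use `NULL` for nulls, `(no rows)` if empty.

Pia | 6 ; Vik | 6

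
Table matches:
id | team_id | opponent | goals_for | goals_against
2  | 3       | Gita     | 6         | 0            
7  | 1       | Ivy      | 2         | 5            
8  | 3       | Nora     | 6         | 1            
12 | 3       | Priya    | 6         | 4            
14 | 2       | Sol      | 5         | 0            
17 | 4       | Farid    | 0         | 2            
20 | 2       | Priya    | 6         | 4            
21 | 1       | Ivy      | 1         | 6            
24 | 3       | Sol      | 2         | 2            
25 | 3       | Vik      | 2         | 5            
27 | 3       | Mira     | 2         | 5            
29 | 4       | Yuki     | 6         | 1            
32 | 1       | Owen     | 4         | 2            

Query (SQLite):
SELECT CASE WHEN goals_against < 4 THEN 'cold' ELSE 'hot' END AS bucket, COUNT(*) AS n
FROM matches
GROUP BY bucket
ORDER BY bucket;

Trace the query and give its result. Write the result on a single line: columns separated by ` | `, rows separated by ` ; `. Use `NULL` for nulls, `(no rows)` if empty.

cold | 7 ; hot | 6

Bucket rows by goals_against < 4 → 'cold' else 'hot'; count each bucket.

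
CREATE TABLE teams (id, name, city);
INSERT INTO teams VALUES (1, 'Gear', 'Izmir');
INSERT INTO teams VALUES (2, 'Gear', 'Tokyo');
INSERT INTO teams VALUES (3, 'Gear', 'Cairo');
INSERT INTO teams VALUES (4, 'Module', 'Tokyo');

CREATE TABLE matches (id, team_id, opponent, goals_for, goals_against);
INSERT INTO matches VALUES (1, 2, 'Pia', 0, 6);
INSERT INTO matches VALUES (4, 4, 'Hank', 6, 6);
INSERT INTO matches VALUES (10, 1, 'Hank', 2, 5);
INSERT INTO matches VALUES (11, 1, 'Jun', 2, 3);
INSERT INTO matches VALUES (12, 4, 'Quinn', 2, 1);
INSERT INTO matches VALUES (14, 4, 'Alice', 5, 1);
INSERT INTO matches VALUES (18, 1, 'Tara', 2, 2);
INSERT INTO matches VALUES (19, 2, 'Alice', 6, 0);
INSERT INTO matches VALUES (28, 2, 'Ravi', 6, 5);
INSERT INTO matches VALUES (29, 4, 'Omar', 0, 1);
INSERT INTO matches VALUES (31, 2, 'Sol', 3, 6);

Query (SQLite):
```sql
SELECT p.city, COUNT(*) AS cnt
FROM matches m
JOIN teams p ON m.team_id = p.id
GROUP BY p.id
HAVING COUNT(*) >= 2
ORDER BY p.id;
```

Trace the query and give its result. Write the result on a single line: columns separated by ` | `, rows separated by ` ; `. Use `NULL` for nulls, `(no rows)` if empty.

Join each matches row to its teams via team_id.
Group joined rows by teams.id; compute COUNT(*) per group.
HAVING: keep groups with count ≥ 2.
  1: ids {10, 11, 18} → COUNT(*)=3
  2: ids {1, 19, 28, 31} → COUNT(*)=4
  4: ids {4, 12, 14, 29} → COUNT(*)=4

Izmir | 3 ; Tokyo | 4 ; Tokyo | 4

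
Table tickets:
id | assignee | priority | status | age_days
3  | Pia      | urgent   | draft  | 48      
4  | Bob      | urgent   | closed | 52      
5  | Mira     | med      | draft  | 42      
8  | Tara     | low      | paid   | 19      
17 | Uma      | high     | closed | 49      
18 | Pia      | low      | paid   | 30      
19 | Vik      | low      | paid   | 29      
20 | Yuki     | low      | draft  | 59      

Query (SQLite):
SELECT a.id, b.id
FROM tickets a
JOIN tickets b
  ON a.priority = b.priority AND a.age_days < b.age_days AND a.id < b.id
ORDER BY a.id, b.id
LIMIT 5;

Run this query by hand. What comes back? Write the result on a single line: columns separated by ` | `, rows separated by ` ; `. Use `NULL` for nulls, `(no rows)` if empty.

3 | 4 ; 8 | 18 ; 8 | 19 ; 8 | 20 ; 18 | 20

Pairs (a,b) with same priority, a.age_days < b.age_days, a.id < b.id.
priority groups: high:{17} low:{8,18,19,20} med:{5} urgent:{3,4}
Ordered by (a.id, b.id); first 5.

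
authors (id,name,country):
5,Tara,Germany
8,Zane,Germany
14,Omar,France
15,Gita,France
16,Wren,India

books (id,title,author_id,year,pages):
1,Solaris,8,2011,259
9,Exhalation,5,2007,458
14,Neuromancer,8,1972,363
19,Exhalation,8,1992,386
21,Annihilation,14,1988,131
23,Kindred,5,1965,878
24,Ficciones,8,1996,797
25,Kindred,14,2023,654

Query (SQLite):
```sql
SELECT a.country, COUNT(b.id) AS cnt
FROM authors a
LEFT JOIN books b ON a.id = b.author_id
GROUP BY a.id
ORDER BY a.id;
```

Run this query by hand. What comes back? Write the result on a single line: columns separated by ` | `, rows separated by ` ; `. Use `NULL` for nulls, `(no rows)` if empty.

Germany | 2 ; Germany | 4 ; France | 2 ; France | 0 ; India | 0

LEFT JOIN keeps every authors row; unmatched ones get NULL for books columns.
Group by authors.id and compute COUNT(b.id). COUNT(col) of an all-NULL group is 0.
  5: ids {9, 23} → COUNT(b.id)=2
  8: ids {1, 14, 19, 24} → COUNT(b.id)=4
  14: ids {21, 25} → COUNT(b.id)=2
  15: ids {—} → COUNT(b.id)=0
  16: ids {—} → COUNT(b.id)=0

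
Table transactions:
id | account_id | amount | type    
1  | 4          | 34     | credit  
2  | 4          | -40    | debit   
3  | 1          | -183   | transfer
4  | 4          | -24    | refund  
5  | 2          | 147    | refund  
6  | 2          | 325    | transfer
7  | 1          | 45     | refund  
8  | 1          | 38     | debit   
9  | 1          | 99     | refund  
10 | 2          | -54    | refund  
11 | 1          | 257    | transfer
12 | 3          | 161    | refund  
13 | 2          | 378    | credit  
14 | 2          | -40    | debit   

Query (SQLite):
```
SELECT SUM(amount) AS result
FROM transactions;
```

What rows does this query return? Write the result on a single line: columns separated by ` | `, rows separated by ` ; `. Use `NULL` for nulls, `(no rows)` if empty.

All amount values: [34, -40, -183, -24, 147, 325, 45, 38, 99, -54, 257, 161, 378, -40].
SUM of non-NULL values = 1143.

1143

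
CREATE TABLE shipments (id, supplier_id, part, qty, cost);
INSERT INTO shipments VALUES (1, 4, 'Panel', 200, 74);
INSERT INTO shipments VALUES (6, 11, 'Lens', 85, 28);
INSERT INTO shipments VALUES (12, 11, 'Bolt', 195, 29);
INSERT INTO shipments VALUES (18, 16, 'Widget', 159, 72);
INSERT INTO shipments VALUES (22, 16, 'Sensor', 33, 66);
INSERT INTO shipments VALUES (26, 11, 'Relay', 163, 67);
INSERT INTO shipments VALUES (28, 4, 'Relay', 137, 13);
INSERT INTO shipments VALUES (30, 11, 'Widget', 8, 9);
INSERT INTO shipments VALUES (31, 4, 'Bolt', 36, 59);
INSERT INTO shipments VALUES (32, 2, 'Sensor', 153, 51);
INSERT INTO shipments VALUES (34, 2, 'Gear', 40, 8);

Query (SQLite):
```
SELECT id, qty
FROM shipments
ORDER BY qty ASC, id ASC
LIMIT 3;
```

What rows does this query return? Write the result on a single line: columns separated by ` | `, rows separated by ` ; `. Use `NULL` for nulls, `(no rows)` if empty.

30 | 8 ; 22 | 33 ; 31 | 36

Sort by qty asc, tiebreak id asc: (8, id=30), (33, id=22), (36, id=31), (40, id=34), (85, id=6), (137, id=28) …. Take first 3.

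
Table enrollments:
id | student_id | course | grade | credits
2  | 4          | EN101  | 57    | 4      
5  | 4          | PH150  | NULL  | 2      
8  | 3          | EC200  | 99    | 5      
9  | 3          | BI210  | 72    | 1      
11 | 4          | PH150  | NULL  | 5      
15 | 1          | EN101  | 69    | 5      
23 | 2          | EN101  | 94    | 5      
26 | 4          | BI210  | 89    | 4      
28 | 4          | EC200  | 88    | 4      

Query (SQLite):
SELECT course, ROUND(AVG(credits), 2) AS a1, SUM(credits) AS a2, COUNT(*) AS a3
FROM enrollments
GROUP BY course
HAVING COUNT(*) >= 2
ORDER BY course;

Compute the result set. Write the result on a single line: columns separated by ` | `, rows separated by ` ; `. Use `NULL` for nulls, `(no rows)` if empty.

Group enrollments by course.
Per group compute: ROUND(AVG(credits), 2), SUM(credits), COUNT(*).
HAVING: drop groups with fewer than 2 rows.
  BI210: ids {9, 26} → ROUND(AVG(credits), 2)=2.5, SUM(credits)=5, COUNT(*)=2
  EC200: ids {8, 28} → ROUND(AVG(credits), 2)=4.5, SUM(credits)=9, COUNT(*)=2
  EN101: ids {2, 15, 23} → ROUND(AVG(credits), 2)=4.67, SUM(credits)=14, COUNT(*)=3
  PH150: ids {5, 11} → ROUND(AVG(credits), 2)=3.5, SUM(credits)=7, COUNT(*)=2

BI210 | 2.5 | 5 | 2 ; EC200 | 4.5 | 9 | 2 ; EN101 | 4.67 | 14 | 3 ; PH150 | 3.5 | 7 | 2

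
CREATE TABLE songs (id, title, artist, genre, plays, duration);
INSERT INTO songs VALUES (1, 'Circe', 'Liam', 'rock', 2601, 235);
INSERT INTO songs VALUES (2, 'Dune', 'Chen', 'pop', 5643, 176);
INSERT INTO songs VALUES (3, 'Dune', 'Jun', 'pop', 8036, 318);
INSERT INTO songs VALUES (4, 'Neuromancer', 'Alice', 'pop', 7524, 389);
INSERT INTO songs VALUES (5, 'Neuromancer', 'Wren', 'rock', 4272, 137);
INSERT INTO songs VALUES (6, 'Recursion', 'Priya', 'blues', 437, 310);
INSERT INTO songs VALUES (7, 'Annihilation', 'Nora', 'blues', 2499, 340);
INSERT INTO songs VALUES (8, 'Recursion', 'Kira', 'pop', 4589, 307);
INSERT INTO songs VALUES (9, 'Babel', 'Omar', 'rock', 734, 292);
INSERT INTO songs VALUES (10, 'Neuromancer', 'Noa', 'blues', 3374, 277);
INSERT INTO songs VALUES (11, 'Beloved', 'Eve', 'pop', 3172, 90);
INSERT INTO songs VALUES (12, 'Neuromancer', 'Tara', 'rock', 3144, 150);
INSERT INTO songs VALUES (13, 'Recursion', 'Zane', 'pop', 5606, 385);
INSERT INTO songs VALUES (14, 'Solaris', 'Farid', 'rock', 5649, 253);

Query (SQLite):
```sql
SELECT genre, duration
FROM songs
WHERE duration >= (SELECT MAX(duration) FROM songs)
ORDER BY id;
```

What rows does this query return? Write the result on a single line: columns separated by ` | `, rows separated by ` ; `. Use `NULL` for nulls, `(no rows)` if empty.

pop | 389

Scalar subquery: MAX(duration) over all songs rows = 389.
Keep rows where duration >= that value.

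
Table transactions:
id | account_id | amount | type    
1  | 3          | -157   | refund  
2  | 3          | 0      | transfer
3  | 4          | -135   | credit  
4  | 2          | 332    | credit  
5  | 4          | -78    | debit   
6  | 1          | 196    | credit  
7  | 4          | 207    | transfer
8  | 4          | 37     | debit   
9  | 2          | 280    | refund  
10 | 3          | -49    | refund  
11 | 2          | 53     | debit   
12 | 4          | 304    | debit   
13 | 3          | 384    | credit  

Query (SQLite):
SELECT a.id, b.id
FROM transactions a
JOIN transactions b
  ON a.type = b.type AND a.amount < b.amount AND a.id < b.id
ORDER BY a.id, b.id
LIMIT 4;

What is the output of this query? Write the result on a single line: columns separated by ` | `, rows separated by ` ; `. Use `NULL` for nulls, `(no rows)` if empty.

1 | 9 ; 1 | 10 ; 2 | 7 ; 3 | 4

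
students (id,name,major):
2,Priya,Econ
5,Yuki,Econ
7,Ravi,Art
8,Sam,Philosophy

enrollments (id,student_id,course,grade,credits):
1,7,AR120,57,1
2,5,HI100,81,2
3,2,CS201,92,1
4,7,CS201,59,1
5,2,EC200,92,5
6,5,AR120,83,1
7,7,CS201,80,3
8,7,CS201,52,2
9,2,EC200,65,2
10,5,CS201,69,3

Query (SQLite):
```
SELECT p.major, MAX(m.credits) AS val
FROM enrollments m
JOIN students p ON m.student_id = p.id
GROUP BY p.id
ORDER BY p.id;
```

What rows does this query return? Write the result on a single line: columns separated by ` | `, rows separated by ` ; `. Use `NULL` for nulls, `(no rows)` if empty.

Econ | 5 ; Econ | 3 ; Art | 3

Join each enrollments row to its students via student_id.
Group joined rows by students.id; compute MAX(m.credits) per group.
  2: ids {3, 5, 9} → MAX(m.credits)=5
  5: ids {2, 6, 10} → MAX(m.credits)=3
  7: ids {1, 4, 7, 8} → MAX(m.credits)=3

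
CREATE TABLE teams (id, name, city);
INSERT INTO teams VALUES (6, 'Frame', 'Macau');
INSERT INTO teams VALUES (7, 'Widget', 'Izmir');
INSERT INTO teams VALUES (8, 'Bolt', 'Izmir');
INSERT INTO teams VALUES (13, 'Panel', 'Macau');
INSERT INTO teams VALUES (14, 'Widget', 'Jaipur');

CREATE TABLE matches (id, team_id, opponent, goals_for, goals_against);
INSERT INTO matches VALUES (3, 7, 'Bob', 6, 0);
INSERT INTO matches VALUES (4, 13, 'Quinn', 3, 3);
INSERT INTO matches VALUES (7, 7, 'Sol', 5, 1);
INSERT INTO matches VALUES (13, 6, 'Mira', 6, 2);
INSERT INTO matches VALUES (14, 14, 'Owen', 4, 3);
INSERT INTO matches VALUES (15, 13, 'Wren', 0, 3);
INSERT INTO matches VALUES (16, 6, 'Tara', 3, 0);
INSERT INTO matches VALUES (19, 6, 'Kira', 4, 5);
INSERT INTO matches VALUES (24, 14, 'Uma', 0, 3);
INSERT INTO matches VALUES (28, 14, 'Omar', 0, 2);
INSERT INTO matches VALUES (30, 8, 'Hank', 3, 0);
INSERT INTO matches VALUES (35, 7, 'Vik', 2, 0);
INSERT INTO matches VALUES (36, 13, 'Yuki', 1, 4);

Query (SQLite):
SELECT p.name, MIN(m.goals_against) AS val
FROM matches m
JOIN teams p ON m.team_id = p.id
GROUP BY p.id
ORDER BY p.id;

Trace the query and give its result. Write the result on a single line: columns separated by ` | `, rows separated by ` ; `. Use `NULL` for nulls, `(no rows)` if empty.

Join each matches row to its teams via team_id.
Group joined rows by teams.id; compute MIN(m.goals_against) per group.
  6: ids {13, 16, 19} → MIN(m.goals_against)=0
  7: ids {3, 7, 35} → MIN(m.goals_against)=0
  8: ids {30} → MIN(m.goals_against)=0
  13: ids {4, 15, 36} → MIN(m.goals_against)=3
  14: ids {14, 24, 28} → MIN(m.goals_against)=2

Frame | 0 ; Widget | 0 ; Bolt | 0 ; Panel | 3 ; Widget | 2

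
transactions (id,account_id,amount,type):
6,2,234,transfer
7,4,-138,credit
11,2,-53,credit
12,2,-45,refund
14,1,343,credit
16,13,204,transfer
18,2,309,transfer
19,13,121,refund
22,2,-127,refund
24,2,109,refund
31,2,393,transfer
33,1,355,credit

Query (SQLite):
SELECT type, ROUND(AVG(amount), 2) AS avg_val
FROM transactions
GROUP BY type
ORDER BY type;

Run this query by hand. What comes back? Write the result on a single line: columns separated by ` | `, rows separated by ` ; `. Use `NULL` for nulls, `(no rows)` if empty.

credit | 126.75 ; refund | 14.5 ; transfer | 285

Partition transactions by type; compute ROUND(AVG(amount), 2) within each group.
  credit: ids {7, 11, 14, 33} → ROUND(AVG(amount), 2)=126.75
  refund: ids {12, 19, 22, 24} → ROUND(AVG(amount), 2)=14.5
  transfer: ids {6, 16, 18, 31} → ROUND(AVG(amount), 2)=285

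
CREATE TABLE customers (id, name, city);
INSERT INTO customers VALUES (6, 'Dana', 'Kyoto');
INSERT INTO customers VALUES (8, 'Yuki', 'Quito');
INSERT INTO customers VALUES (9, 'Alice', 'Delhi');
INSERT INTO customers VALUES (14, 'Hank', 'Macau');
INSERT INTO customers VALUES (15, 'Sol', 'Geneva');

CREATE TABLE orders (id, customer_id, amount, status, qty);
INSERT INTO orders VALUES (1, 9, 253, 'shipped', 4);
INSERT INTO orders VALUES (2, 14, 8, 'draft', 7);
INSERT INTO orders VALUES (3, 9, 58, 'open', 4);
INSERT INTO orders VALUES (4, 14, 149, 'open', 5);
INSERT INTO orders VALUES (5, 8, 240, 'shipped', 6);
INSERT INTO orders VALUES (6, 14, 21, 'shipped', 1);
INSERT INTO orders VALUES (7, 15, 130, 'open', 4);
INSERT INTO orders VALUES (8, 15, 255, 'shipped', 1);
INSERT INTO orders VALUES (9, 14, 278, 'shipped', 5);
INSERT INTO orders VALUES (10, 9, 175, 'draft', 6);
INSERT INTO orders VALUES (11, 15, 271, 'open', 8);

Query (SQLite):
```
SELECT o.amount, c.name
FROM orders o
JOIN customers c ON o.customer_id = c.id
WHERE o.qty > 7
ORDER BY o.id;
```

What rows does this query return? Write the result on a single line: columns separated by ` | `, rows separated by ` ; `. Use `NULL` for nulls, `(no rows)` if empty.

271 | Sol

Each orders row matches the customers row where customer_id = customers.id.
Then keep rows with o.qty > 7.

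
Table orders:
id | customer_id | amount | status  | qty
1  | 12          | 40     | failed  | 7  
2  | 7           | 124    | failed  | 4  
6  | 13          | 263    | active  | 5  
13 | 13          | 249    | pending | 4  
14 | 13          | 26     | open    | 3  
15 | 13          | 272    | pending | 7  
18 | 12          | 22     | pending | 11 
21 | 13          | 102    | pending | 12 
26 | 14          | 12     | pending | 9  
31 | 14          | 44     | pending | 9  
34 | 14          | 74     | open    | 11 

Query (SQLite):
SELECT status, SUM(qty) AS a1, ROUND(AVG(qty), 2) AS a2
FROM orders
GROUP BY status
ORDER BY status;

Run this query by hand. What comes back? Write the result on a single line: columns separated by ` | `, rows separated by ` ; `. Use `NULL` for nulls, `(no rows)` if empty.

active | 5 | 5 ; failed | 11 | 5.5 ; open | 14 | 7 ; pending | 52 | 8.67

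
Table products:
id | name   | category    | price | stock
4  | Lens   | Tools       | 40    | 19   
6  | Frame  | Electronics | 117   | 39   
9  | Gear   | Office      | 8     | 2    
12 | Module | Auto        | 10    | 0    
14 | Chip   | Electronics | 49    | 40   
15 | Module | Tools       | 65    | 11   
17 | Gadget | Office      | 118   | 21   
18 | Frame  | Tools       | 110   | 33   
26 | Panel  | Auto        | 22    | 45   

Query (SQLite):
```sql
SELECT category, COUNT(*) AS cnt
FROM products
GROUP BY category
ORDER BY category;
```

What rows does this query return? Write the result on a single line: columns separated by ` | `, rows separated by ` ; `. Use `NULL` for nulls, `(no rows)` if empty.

Auto | 2 ; Electronics | 2 ; Office | 2 ; Tools | 3

Partition products by category; compute COUNT(*) within each group.
  Auto: ids {12, 26} → COUNT(*)=2
  Electronics: ids {6, 14} → COUNT(*)=2
  Office: ids {9, 17} → COUNT(*)=2
  Tools: ids {4, 15, 18} → COUNT(*)=3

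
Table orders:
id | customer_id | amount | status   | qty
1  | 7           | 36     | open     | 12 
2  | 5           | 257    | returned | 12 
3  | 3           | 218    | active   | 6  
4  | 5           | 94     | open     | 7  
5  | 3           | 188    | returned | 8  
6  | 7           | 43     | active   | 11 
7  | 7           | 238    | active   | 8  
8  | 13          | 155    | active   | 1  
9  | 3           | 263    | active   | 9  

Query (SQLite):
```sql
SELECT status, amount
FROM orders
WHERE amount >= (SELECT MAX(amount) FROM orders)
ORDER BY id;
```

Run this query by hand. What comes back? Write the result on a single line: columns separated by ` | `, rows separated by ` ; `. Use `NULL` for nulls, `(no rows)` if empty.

active | 263

Scalar subquery: MAX(amount) over all orders rows = 263.
Keep rows where amount >= that value.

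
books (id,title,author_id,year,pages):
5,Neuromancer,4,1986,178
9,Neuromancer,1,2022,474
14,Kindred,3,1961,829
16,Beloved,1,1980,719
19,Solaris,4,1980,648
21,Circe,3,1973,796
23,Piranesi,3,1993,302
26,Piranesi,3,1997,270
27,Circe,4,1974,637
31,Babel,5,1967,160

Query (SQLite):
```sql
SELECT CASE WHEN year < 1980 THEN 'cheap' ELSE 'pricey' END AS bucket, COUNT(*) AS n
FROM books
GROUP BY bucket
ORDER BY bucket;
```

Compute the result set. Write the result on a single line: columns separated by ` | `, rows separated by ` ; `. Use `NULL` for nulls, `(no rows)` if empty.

cheap | 4 ; pricey | 6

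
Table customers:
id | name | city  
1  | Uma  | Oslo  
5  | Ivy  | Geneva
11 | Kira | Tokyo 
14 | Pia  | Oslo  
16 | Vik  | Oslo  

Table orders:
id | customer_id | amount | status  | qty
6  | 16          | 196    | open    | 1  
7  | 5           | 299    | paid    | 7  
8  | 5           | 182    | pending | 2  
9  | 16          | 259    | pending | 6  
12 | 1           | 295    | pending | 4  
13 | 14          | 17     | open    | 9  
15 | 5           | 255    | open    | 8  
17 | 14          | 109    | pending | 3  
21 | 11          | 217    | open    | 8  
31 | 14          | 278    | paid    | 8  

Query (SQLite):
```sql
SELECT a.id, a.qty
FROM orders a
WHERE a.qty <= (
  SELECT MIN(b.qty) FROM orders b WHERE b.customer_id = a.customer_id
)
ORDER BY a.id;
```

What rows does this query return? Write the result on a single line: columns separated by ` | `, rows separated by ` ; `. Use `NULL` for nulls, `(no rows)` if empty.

For each orders row a, compute MIN(qty) over rows sharing a.customer_id.
Keep row a if a.qty <= that per-group MIN.
  customer_id=1: MIN(qty) = 4
  customer_id=5: MIN(qty) = 2
  customer_id=11: MIN(qty) = 8
  customer_id=14: MIN(qty) = 3
  customer_id=16: MIN(qty) = 1

6 | 1 ; 8 | 2 ; 12 | 4 ; 17 | 3 ; 21 | 8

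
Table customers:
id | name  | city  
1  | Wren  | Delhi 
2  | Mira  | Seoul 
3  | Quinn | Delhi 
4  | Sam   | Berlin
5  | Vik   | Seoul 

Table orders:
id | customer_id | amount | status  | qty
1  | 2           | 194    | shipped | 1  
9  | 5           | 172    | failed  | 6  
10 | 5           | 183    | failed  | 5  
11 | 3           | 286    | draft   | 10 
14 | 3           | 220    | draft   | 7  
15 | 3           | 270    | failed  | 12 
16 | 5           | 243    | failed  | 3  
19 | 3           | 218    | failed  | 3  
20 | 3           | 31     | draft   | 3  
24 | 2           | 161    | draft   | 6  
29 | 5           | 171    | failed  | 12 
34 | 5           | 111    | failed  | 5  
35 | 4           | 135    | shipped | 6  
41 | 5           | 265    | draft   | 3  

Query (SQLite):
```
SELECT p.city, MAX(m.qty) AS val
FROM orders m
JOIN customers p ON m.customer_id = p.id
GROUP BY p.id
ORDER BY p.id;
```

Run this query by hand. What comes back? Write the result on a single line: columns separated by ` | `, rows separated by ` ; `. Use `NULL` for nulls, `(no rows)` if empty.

Join each orders row to its customers via customer_id.
Group joined rows by customers.id; compute MAX(m.qty) per group.
  2: ids {1, 24} → MAX(m.qty)=6
  3: ids {11, 14, 15, 19, 20} → MAX(m.qty)=12
  4: ids {35} → MAX(m.qty)=6
  5: ids {9, 10, 16, 29, 34, 41} → MAX(m.qty)=12

Seoul | 6 ; Delhi | 12 ; Berlin | 6 ; Seoul | 12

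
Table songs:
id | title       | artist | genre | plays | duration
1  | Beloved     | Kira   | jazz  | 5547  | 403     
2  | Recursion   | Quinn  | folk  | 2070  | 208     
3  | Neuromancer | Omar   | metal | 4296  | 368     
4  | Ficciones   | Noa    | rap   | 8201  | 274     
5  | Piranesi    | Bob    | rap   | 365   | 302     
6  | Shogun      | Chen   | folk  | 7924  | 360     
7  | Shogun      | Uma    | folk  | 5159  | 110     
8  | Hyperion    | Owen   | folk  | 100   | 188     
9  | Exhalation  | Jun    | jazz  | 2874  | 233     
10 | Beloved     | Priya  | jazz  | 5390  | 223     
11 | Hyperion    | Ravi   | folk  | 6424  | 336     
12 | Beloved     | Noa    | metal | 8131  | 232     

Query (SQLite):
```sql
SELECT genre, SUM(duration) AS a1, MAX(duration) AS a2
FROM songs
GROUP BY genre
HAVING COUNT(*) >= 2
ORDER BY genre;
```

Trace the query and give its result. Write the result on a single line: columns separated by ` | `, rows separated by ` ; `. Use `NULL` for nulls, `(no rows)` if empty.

folk | 1202 | 360 ; jazz | 859 | 403 ; metal | 600 | 368 ; rap | 576 | 302

Group songs by genre.
Per group compute: SUM(duration), MAX(duration).
HAVING: drop groups with fewer than 2 rows.
  folk: ids {2, 6, 7, 8, 11} → SUM(duration)=1202, MAX(duration)=360
  jazz: ids {1, 9, 10} → SUM(duration)=859, MAX(duration)=403
  metal: ids {3, 12} → SUM(duration)=600, MAX(duration)=368
  rap: ids {4, 5} → SUM(duration)=576, MAX(duration)=302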